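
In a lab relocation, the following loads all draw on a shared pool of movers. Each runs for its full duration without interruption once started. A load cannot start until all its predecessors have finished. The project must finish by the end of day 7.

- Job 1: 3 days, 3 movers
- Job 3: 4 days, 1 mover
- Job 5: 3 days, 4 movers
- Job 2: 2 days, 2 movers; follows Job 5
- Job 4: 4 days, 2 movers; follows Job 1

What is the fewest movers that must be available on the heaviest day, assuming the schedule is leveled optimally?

7

Early-start (Job 1@1, Job 3@1, Job 5@1, Job 2@4, Job 4@4) gives peak 8: d1:8  d2:8  d3:8  d4:5  d5:4  d6:2  d7:2.
Shift Job 3→4.
Schedule Job 1@1, Job 3@4, Job 5@1, Job 2@4, Job 4@4: d1:7  d2:7  d3:7  d4:5  d5:5  d6:3  d7:3 — peak 7.
No arrangement of the 24 feasible schedules does better.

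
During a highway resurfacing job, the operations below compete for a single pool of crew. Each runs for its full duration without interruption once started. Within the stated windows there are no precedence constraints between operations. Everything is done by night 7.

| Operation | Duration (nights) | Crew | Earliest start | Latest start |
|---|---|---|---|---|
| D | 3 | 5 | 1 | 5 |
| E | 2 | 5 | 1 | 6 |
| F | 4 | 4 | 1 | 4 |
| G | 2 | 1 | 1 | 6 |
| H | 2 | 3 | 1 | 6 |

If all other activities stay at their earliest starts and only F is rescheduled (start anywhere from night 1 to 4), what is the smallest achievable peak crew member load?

14

F@1: n1:18  n2:18  n3:9  n4:4  n5:0  n6:0  n7:0 → peak 18
F@2: n1:14  n2:18  n3:9  n4:4  n5:4  n6:0  n7:0 → peak 18
F@3: n1:14  n2:14  n3:9  n4:4  n5:4  n6:4  n7:0 → peak 14
F@4: n1:14  n2:14  n3:5  n4:4  n5:4  n6:4  n7:4 → peak 14
Best is F@3, peak 14.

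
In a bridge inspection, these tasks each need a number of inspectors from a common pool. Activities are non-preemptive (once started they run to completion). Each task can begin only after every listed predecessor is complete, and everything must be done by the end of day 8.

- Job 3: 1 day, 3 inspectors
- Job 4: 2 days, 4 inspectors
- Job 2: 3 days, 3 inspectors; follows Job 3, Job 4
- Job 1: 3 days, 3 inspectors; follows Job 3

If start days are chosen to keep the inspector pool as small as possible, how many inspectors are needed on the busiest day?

Early-start (Job 3@1, Job 4@1, Job 2@3, Job 1@2) gives peak 7: d1:7  d2:7  d3:6  d4:6  d5:3  d6:0  d7:0  d8:0.
Shift Job 4→2, Job 2→4, Job 1→4.
Schedule Job 3@1, Job 4@2, Job 2@4, Job 1@4: d1:3  d2:4  d3:4  d4:6  d5:6  d6:6  d7:0  d8:0 — peak 6.

6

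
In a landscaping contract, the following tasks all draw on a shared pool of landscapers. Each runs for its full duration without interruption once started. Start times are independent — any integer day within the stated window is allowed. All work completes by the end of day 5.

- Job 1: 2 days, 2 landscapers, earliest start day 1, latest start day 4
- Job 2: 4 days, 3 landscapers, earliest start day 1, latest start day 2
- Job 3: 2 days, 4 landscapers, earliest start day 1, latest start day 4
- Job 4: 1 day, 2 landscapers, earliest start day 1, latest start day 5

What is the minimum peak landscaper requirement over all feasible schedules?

Early-start (Job 1@1, Job 2@1, Job 3@1, Job 4@1) gives peak 11: d1:11  d2:9  d3:3  d4:3  d5:0.
Shift Job 3→3.
Schedule Job 1@1, Job 2@1, Job 3@3, Job 4@1: d1:7  d2:5  d3:7  d4:7  d5:0 — peak 7.

7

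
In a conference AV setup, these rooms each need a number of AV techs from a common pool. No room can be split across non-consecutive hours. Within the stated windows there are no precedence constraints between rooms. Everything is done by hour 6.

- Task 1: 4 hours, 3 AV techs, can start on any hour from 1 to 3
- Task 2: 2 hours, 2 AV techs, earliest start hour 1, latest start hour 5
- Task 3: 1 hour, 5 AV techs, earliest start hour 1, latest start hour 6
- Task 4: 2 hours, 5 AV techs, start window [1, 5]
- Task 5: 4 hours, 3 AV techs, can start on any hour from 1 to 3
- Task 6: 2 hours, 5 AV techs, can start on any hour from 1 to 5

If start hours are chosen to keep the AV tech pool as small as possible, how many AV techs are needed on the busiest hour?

11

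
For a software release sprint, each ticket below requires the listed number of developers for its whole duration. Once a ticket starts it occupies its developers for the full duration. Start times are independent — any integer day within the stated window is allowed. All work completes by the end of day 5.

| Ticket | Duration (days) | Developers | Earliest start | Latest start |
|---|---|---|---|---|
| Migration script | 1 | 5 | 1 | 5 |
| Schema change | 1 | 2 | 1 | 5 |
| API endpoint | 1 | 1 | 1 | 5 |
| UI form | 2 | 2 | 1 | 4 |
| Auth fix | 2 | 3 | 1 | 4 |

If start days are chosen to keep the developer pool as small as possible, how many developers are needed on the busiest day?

Early-start (Migration script@1, Schema change@1, API endpoint@1, UI form@1, Auth fix@1) gives peak 13: d1:13  d2:5  d3:0  d4:0  d5:0.
Shift Schema change→2, API endpoint→2, UI form→2, Auth fix→3.
Schedule Migration script@1, Schema change@2, API endpoint@2, UI form@2, Auth fix@3: d1:5  d2:5  d3:5  d4:3  d5:0 — peak 5.

5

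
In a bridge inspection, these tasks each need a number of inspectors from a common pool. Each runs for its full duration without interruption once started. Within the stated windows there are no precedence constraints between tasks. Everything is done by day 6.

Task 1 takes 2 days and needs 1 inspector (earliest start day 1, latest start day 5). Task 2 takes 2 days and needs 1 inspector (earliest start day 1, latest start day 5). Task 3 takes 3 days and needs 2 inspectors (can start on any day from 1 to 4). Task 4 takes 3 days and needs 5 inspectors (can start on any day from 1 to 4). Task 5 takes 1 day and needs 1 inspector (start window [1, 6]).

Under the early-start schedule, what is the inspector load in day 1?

At early start, day 1 has: Task 1, Task 2, Task 3, Task 4, Task 5.
Demand: 1 + 1 + 2 + 5 + 1 = 10.

10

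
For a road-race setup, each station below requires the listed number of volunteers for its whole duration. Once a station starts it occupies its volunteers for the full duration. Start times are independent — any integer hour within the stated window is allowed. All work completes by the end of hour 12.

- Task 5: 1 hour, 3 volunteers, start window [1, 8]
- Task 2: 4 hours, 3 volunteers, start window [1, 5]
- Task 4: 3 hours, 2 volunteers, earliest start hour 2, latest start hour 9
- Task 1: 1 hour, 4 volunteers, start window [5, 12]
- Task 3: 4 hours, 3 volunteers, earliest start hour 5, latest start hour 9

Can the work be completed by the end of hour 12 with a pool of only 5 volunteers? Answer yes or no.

Schedule Task 5@1, Task 2@2, Task 4@2, Task 1@6, Task 3@7: h1:3  h2:5  h3:5  h4:5  h5:3  h6:4  h7:3  h8:3  h9:3  h10:3  h11:0  h12:0 — peak 5 ≤ 5.

yes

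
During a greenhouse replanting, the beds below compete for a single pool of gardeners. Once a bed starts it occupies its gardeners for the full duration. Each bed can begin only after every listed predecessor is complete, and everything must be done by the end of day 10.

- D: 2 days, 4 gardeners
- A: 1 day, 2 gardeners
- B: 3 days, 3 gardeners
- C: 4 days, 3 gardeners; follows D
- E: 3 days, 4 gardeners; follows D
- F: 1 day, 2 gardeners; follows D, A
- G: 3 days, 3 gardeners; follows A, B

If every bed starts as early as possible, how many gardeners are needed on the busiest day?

Early-start schedule: D@1, A@1, B@1, C@3, E@3, F@3, G@4.
Load per day: day 1: 9, day 2: 7, day 3: 12, day 4: 10, day 5: 10, day 6: 6, day 7: 0, day 8: 0, day 9: 0, day 10: 0.
Peak is 12.

12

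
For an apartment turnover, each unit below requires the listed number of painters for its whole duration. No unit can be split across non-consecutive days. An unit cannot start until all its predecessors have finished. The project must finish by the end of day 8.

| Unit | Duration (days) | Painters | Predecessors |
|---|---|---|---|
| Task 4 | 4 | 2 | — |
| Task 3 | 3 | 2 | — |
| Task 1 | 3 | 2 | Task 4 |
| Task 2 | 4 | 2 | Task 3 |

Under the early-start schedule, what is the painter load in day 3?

4

At early start, day 3 has: Task 4, Task 3.
Demand: 2 + 2 = 4.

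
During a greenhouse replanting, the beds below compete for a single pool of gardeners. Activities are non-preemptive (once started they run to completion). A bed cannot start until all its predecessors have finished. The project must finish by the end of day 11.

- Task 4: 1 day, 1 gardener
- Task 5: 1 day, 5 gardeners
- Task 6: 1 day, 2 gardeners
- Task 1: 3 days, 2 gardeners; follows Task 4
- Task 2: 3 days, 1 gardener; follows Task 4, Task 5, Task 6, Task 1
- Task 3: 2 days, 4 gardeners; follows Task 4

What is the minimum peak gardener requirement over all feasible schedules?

Early-start (Task 4@1, Task 5@1, Task 6@1, Task 1@2, Task 2@5, Task 3@2) gives peak 8: d1:8  d2:6  d3:6  d4:2  d5:1  d6:1  d7:1  d8:0  d9:0  d10:0  d11:0.
Shift Task 5→2, Task 1→3, Task 2→6, Task 3→6.
Schedule Task 4@1, Task 5@2, Task 6@1, Task 1@3, Task 2@6, Task 3@6: d1:3  d2:5  d3:2  d4:2  d5:2  d6:5  d7:5  d8:1  d9:0  d10:0  d11:0 — peak 5.

5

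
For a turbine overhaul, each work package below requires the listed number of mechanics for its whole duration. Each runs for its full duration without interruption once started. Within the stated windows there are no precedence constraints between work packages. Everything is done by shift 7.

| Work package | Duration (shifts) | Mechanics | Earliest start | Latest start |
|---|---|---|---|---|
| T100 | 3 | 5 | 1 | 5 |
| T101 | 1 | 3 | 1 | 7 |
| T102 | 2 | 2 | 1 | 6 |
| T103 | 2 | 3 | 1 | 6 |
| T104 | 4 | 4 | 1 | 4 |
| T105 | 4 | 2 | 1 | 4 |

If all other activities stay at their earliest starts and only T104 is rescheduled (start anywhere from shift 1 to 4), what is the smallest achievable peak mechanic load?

15

T104@1: s1:19  s2:16  s3:11  s4:6  s5:0  s6:0  s7:0 → peak 19
T104@2: s1:15  s2:16  s3:11  s4:6  s5:4  s6:0  s7:0 → peak 16
T104@3: s1:15  s2:12  s3:11  s4:6  s5:4  s6:4  s7:0 → peak 15
T104@4: s1:15  s2:12  s3:7  s4:6  s5:4  s6:4  s7:4 → peak 15
Best is T104@3, peak 15.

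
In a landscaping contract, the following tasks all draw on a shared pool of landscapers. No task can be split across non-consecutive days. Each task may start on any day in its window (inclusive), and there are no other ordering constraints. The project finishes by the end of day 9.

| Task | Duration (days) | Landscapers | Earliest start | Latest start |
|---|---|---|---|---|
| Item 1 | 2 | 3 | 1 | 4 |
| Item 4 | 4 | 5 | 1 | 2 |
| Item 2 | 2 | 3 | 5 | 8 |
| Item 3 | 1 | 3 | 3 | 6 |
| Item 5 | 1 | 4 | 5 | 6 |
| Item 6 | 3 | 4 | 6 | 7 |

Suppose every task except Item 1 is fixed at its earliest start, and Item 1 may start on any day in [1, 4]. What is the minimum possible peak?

Item 1@1: d1:8  d2:8  d3:8  d4:5  d5:7  d6:7  d7:4  d8:4  d9:0 → peak 8
Item 1@2: d1:5  d2:8  d3:11  d4:5  d5:7  d6:7  d7:4  d8:4  d9:0 → peak 11
Item 1@3: d1:5  d2:5  d3:11  d4:8  d5:7  d6:7  d7:4  d8:4  d9:0 → peak 11
Item 1@4: d1:5  d2:5  d3:8  d4:8  d5:10  d6:7  d7:4  d8:4  d9:0 → peak 10
Best is Item 1@1, peak 8.

8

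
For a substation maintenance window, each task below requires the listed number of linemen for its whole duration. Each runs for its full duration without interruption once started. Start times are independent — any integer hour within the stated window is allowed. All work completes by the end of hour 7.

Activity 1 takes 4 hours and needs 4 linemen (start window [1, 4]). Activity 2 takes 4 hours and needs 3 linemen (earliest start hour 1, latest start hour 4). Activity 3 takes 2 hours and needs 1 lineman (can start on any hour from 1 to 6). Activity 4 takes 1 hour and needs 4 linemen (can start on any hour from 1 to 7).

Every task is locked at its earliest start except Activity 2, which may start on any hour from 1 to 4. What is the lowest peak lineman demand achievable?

9

Activity 2@1: h1:12  h2:8  h3:7  h4:7  h5:0  h6:0  h7:0 → peak 12
Activity 2@2: h1:9  h2:8  h3:7  h4:7  h5:3  h6:0  h7:0 → peak 9
Activity 2@3: h1:9  h2:5  h3:7  h4:7  h5:3  h6:3  h7:0 → peak 9
Activity 2@4: h1:9  h2:5  h3:4  h4:7  h5:3  h6:3  h7:3 → peak 9
Best is Activity 2@2, peak 9.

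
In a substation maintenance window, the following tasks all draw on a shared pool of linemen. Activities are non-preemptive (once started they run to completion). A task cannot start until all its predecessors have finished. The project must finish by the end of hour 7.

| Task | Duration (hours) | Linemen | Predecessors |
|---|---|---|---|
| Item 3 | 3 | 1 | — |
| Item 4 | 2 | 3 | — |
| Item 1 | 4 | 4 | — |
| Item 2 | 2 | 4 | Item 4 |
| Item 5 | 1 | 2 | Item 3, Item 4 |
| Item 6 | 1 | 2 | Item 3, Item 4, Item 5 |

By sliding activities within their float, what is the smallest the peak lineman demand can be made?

7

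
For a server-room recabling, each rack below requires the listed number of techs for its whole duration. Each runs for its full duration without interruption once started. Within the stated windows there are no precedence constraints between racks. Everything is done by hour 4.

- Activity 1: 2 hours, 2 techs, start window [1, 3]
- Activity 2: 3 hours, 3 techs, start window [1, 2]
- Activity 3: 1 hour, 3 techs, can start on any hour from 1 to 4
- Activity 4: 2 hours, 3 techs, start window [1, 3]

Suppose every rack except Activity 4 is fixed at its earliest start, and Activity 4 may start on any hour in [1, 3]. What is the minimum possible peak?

8

Activity 4@1: h1:11  h2:8  h3:3  h4:0 → peak 11
Activity 4@2: h1:8  h2:8  h3:6  h4:0 → peak 8
Activity 4@3: h1:8  h2:5  h3:6  h4:3 → peak 8
Best is Activity 4@2, peak 8.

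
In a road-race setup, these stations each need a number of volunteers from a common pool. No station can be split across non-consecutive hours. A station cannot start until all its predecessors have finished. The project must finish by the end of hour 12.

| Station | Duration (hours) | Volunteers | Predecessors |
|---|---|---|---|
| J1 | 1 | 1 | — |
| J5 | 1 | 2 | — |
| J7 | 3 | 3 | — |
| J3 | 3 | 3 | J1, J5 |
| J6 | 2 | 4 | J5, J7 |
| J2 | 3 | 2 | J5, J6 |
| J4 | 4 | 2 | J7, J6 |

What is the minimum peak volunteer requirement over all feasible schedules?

Early-start (J1@1, J5@1, J7@1, J3@2, J6@4, J2@6, J4@6) gives peak 7: h1:6  h2:6  h3:6  h4:7  h5:4  h6:4  h7:4  h8:4  h9:2  h10:0  h11:0  h12:0.
Shift J7→2, J3→7, J6→5, J2→10, J4→7.
Schedule J1@1, J5@1, J7@2, J3@7, J6@5, J2@10, J4@7: h1:3  h2:3  h3:3  h4:3  h5:4  h6:4  h7:5  h8:5  h9:5  h10:4  h11:2  h12:2 — peak 5.

5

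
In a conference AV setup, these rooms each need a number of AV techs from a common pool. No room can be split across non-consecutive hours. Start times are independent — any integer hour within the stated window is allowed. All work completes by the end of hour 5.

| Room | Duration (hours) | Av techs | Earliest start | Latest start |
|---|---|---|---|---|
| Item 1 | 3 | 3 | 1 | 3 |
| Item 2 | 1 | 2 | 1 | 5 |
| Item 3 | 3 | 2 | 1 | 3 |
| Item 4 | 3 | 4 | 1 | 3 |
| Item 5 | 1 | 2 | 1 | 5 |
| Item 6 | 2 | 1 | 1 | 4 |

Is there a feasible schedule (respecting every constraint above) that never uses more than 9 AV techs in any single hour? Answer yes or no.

yes

Schedule Item 1@1, Item 2@1, Item 3@1, Item 4@2, Item 5@1, Item 6@4: h1:9  h2:9  h3:9  h4:5  h5:1 — peak 9 ≤ 9.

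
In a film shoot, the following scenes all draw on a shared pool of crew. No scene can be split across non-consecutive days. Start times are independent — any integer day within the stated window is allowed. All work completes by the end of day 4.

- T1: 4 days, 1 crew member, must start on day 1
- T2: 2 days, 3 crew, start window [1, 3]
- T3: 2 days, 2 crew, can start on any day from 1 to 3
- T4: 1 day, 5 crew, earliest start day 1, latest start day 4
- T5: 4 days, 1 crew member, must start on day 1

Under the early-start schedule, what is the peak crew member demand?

12

Early-start schedule: T1@1, T2@1, T3@1, T4@1, T5@1.
Load per day: day 1: 12, day 2: 7, day 3: 2, day 4: 2.
Peak is 12.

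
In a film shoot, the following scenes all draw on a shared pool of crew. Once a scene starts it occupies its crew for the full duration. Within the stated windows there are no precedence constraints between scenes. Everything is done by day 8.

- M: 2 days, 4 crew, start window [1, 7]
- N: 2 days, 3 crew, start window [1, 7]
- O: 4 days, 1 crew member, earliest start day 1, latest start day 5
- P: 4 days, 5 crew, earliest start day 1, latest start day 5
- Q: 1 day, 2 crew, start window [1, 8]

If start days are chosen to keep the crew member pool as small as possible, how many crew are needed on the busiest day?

6

Early-start (M@1, N@1, O@1, P@1, Q@1) gives peak 15: d1:15  d2:13  d3:6  d4:6  d5:0  d6:0  d7:0  d8:0.
Shift N→3, P→5, Q→3.
Schedule M@1, N@3, O@1, P@5, Q@3: d1:5  d2:5  d3:6  d4:4  d5:5  d6:5  d7:5  d8:5 — peak 6.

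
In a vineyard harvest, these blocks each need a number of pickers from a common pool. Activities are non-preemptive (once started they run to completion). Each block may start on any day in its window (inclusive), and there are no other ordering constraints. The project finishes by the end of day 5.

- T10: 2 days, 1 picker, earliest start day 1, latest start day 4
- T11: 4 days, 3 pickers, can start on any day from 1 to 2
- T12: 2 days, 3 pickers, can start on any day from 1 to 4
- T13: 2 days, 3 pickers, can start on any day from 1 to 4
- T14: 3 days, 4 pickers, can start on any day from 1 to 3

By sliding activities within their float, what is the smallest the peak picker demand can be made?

9

Early-start (T10@1, T11@1, T12@1, T13@1, T14@1) gives peak 14: d1:14  d2:14  d3:7  d4:3  d5:0.
Shift T12→4, T13→4.
Schedule T10@1, T11@1, T12@4, T13@4, T14@1: d1:8  d2:8  d3:7  d4:9  d5:6 — peak 9.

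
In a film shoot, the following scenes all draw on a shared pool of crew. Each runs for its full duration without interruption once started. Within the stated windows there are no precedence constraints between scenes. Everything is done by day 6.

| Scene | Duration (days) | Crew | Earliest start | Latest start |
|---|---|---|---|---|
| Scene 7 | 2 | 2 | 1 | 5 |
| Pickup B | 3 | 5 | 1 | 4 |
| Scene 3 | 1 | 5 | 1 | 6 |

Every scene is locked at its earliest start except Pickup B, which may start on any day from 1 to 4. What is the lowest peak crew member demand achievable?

7

Pickup B@1: d1:12  d2:7  d3:5  d4:0  d5:0  d6:0 → peak 12
Pickup B@2: d1:7  d2:7  d3:5  d4:5  d5:0  d6:0 → peak 7
Pickup B@3: d1:7  d2:2  d3:5  d4:5  d5:5  d6:0 → peak 7
Pickup B@4: d1:7  d2:2  d3:0  d4:5  d5:5  d6:5 → peak 7
Best is Pickup B@2, peak 7.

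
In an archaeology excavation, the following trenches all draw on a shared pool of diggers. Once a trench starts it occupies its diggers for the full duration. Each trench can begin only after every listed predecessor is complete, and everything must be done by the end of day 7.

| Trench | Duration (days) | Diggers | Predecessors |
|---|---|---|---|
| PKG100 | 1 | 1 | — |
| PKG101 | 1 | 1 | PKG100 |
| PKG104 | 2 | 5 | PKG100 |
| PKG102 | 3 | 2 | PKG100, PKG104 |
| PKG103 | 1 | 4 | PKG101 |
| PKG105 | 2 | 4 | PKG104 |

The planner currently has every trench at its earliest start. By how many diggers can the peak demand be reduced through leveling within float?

Early-start peak: d1:1  d2:6  d3:9  d4:6  d5:6  d6:2  d7:0 ⇒ 9.
Leveled (PKG100@1, PKG101@2, PKG104@2, PKG102@4, PKG103@4, PKG105@5): d1:1  d2:6  d3:5  d4:6  d5:6  d6:6  d7:0 ⇒ 6.
Reduction 9 − 6 = 3.

3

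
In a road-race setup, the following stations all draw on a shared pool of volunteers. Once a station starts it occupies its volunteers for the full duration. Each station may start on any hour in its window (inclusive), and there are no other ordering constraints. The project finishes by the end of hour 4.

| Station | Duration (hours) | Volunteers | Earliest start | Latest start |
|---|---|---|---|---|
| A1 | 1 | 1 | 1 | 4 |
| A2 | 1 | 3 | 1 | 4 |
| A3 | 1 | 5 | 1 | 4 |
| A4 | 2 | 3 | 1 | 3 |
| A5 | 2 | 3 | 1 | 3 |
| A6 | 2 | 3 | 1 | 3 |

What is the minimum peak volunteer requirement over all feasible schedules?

Early-start (A1@1, A2@1, A3@1, A4@1, A5@1, A6@1) gives peak 18: h1:18  h2:9  h3:0  h4:0.
Shift A3→2, A5→3, A6→3.
Schedule A1@1, A2@1, A3@2, A4@1, A5@3, A6@3: h1:7  h2:8  h3:6  h4:6 — peak 8.

8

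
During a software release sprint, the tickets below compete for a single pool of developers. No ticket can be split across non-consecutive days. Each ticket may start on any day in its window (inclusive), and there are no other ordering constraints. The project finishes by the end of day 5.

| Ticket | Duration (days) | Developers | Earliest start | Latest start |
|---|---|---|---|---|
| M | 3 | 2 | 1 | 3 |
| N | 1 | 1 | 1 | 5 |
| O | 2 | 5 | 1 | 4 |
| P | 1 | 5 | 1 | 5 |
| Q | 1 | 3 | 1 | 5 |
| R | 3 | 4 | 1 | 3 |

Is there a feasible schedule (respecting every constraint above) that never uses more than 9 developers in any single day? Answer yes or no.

Schedule M@1, N@1, O@1, P@4, Q@3, R@3: d1:8  d2:7  d3:9  d4:9  d5:4 — peak 9 ≤ 9.

yes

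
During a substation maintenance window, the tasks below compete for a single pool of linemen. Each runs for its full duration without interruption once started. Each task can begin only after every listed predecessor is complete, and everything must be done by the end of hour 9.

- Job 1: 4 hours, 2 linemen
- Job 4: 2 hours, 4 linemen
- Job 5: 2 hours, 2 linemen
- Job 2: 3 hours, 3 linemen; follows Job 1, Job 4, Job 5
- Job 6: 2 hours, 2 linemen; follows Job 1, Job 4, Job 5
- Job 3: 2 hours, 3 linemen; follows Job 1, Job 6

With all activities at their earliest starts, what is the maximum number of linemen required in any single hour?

Early-start schedule: Job 1@1, Job 4@1, Job 5@1, Job 2@5, Job 6@5, Job 3@7.
Load per hour: hour 1: 8, hour 2: 8, hour 3: 2, hour 4: 2, hour 5: 5, hour 6: 5, hour 7: 6, hour 8: 3, hour 9: 0.
Peak is 8.

8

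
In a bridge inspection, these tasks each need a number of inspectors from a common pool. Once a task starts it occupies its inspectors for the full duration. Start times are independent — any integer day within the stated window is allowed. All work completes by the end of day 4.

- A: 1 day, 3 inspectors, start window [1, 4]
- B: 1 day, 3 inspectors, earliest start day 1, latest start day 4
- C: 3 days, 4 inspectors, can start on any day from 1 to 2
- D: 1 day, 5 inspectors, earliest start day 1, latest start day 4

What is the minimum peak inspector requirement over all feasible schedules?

7

Early-start (A@1, B@1, C@1, D@1) gives peak 15: d1:15  d2:4  d3:4  d4:0.
Shift B→2, D→4.
Schedule A@1, B@2, C@1, D@4: d1:7  d2:7  d3:4  d4:5 — peak 7.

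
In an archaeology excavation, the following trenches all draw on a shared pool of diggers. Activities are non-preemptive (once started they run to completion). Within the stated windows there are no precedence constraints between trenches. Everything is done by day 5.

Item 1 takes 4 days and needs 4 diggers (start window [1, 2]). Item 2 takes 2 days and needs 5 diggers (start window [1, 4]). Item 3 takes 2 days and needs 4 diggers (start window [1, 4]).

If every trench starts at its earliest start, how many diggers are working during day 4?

4

At early start, day 4 has: Item 1.
Demand: 4 = 4.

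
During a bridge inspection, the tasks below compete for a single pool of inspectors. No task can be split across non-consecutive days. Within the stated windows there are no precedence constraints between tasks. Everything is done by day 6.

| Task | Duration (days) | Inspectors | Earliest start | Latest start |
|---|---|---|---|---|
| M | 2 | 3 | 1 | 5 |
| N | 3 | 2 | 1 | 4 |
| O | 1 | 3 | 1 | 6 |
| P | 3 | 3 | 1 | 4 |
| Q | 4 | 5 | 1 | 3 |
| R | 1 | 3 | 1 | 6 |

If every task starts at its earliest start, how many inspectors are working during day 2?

13

At early start, day 2 has: M, N, P, Q.
Demand: 3 + 2 + 3 + 5 = 13.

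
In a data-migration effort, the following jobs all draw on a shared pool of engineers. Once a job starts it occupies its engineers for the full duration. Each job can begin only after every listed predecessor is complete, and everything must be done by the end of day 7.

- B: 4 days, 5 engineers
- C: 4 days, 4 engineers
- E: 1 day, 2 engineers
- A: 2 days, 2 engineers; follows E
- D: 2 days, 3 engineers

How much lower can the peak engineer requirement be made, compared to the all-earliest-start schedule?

Early-start peak: d1:14  d2:14  d3:11  d4:9  d5:0  d6:0  d7:0 ⇒ 14.
Leveled (B@1, C@1, E@5, A@6, D@5): d1:9  d2:9  d3:9  d4:9  d5:5  d6:5  d7:2 ⇒ 9.
Reduction 14 − 9 = 5.

5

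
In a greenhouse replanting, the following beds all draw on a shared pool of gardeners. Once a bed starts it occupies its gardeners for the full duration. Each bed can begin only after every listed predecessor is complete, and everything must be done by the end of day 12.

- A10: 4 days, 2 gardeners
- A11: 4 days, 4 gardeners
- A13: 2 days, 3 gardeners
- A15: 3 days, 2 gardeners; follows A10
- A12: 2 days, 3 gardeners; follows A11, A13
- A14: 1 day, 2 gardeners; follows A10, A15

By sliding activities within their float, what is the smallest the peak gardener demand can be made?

5

Early-start (A10@1, A11@1, A13@1, A15@5, A12@5, A14@8) gives peak 9: d1:9  d2:9  d3:6  d4:6  d5:5  d6:5  d7:2  d8:2  d9:0  d10:0  d11:0  d12:0.
Shift A11→5, A15→9, A12→9, A14→12.
Schedule A10@1, A11@5, A13@1, A15@9, A12@9, A14@12: d1:5  d2:5  d3:2  d4:2  d5:4  d6:4  d7:4  d8:4  d9:5  d10:5  d11:2  d12:2 — peak 5.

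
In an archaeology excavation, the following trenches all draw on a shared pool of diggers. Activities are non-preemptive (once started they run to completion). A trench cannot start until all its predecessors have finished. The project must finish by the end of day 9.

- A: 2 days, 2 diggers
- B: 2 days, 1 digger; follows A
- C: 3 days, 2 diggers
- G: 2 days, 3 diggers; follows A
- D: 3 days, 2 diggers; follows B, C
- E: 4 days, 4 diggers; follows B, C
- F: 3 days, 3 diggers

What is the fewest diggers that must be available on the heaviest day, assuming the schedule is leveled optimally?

Early-start (A@1, B@3, C@1, G@3, D@5, E@5, F@1) gives peak 9: d1:7  d2:7  d3:9  d4:4  d5:6  d6:6  d7:6  d8:4  d9:0.
Shift C→3, G→4, D→6, E→6.
Schedule A@1, B@3, C@3, G@4, D@6, E@6, F@1: d1:5  d2:5  d3:6  d4:6  d5:5  d6:6  d7:6  d8:6  d9:4 — peak 6.
Total digger-days = 49 over 9 days ⇒ peak ≥ ⌈49/9⌉ = 6, so 6 is optimal.

6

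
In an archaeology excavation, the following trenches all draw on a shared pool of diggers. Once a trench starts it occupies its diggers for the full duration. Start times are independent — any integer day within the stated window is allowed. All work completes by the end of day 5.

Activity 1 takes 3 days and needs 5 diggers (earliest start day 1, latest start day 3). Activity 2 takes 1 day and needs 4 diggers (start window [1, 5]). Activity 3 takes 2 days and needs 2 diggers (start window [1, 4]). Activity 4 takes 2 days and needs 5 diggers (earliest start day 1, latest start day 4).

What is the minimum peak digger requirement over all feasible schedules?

9

Early-start (Activity 1@1, Activity 2@1, Activity 3@1, Activity 4@1) gives peak 16: d1:16  d2:12  d3:5  d4:0  d5:0.
Shift Activity 3→2, Activity 4→4.
Schedule Activity 1@1, Activity 2@1, Activity 3@2, Activity 4@4: d1:9  d2:7  d3:7  d4:5  d5:5 — peak 9.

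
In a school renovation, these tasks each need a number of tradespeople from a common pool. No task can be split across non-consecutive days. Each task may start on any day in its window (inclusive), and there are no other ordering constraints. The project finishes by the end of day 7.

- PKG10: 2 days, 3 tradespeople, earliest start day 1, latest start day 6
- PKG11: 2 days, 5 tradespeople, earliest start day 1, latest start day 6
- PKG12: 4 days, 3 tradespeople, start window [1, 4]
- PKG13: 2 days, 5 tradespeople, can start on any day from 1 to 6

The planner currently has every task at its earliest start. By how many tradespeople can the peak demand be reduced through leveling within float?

8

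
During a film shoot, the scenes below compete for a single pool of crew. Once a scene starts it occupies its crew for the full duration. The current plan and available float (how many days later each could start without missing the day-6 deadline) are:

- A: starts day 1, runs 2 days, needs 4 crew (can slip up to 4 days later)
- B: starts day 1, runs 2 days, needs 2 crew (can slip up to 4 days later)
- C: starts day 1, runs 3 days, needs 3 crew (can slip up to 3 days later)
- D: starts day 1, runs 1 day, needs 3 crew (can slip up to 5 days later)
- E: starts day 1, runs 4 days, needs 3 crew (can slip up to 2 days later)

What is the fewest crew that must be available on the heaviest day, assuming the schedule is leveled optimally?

Early-start (A@1, B@1, C@1, D@1, E@1) gives peak 15: d1:15  d2:12  d3:6  d4:3  d5:0  d6:0.
Shift C→3, D→6, E→3.
Schedule A@1, B@1, C@3, D@6, E@3: d1:6  d2:6  d3:6  d4:6  d5:6  d6:6 — peak 6.
Total crew member-days = 36 over 6 days ⇒ peak ≥ ⌈36/6⌉ = 6, so 6 is optimal.

6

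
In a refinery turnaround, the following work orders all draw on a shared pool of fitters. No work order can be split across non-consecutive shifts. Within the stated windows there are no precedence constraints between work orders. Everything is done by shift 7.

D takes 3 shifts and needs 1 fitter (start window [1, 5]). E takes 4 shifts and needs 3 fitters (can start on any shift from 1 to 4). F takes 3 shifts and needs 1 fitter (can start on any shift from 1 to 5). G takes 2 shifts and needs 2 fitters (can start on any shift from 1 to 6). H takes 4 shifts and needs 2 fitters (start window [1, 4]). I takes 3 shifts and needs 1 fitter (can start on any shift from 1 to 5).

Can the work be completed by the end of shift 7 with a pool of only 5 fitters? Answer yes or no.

yes

Schedule D@1, E@1, F@1, G@5, H@4, I@5: s1:5  s2:5  s3:5  s4:5  s5:5  s6:5  s7:3 — peak 5 ≤ 5.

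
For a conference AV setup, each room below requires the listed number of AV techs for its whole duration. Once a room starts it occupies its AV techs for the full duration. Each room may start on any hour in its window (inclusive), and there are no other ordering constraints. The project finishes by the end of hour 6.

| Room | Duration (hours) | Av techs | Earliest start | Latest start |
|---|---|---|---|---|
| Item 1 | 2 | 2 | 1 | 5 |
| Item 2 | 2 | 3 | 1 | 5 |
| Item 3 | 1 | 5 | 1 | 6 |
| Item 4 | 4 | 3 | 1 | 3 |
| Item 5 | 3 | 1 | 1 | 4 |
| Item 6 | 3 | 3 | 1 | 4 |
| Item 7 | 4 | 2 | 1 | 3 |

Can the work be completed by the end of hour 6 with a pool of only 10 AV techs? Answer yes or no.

Schedule Item 1@1, Item 2@1, Item 3@6, Item 4@1, Item 5@1, Item 6@3, Item 7@3: h1:9  h2:9  h3:9  h4:8  h5:5  h6:7 — peak 9 ≤ 10.

yes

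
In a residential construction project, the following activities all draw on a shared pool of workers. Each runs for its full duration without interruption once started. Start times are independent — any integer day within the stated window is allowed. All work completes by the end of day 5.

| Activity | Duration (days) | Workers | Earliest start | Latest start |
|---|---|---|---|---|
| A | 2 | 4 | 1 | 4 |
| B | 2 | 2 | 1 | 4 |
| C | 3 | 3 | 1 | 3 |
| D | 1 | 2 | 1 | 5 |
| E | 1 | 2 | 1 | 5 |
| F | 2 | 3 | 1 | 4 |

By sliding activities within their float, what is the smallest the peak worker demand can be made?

Early-start (A@1, B@1, C@1, D@1, E@1, F@1) gives peak 16: d1:16  d2:12  d3:3  d4:0  d5:0.
Shift C→3, D→3, E→3, F→4.
Schedule A@1, B@1, C@3, D@3, E@3, F@4: d1:6  d2:6  d3:7  d4:6  d5:6 — peak 7.
Total worker-days = 31 over 5 days ⇒ peak ≥ ⌈31/5⌉ = 7, so 7 is optimal.

7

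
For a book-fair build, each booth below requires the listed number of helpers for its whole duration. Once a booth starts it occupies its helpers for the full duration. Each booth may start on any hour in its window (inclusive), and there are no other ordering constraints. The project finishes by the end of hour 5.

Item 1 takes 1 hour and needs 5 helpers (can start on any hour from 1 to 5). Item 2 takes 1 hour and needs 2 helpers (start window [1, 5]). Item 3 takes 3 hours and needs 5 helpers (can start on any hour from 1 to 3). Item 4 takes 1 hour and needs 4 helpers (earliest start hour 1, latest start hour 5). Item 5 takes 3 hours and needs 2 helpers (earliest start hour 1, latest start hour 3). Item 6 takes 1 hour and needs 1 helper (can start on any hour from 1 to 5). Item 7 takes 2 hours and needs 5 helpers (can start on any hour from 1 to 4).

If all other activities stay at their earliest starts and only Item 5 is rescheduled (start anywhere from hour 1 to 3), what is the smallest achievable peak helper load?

22

Item 5@1: h1:24  h2:12  h3:7  h4:0  h5:0 → peak 24
Item 5@2: h1:22  h2:12  h3:7  h4:2  h5:0 → peak 22
Item 5@3: h1:22  h2:10  h3:7  h4:2  h5:2 → peak 22
Best is Item 5@2, peak 22.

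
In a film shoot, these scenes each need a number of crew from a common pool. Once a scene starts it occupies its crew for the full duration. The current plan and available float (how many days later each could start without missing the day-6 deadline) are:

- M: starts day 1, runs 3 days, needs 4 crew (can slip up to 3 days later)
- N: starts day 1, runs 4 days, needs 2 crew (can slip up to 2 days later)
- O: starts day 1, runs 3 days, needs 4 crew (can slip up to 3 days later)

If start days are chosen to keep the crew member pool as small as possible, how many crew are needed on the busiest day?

Early-start (M@1, N@1, O@1) gives peak 10: d1:10  d2:10  d3:10  d4:2  d5:0  d6:0.
Shift O→4.
Schedule M@1, N@1, O@4: d1:6  d2:6  d3:6  d4:6  d5:4  d6:4 — peak 6.
Total crew member-days = 32 over 6 days ⇒ peak ≥ ⌈32/6⌉ = 6, so 6 is optimal.

6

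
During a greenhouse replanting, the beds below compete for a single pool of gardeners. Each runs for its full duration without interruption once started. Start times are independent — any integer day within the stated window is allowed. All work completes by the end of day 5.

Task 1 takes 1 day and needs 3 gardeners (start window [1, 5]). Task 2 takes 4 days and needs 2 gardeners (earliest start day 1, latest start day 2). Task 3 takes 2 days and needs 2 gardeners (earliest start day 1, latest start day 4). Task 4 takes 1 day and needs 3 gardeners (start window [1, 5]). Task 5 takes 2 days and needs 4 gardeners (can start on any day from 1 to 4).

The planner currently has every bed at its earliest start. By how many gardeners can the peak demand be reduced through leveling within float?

Early-start peak: d1:14  d2:8  d3:2  d4:2  d5:0 ⇒ 14.
Leveled (Task 1@1, Task 2@1, Task 3@4, Task 4@5, Task 5@2): d1:5  d2:6  d3:6  d4:4  d5:5 ⇒ 6.
Reduction 14 − 6 = 8.

8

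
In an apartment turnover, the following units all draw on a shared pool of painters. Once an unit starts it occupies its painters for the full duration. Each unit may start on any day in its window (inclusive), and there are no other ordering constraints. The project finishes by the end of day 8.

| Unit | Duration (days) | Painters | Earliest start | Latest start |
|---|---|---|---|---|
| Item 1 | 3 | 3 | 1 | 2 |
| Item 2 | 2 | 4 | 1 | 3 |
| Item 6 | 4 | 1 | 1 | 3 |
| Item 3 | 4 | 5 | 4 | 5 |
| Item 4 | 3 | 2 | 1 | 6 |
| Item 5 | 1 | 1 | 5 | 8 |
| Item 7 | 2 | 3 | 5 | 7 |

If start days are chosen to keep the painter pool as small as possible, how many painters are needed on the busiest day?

8

Early-start (Item 1@1, Item 2@1, Item 6@1, Item 3@4, Item 4@1, Item 5@5, Item 7@5) gives peak 10: d1:10  d2:10  d3:6  d4:6  d5:9  d6:8  d7:5  d8:0.
Shift Item 4→3, Item 7→6.
Schedule Item 1@1, Item 2@1, Item 6@1, Item 3@4, Item 4@3, Item 5@5, Item 7@6: d1:8  d2:8  d3:6  d4:8  d5:8  d6:8  d7:8  d8:0 — peak 8.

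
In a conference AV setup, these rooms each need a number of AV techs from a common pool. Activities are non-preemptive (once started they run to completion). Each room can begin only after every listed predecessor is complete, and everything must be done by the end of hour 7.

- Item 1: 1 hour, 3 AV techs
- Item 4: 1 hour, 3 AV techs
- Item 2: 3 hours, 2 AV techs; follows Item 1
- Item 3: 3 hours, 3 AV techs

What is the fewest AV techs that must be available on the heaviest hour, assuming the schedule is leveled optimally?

Early-start (Item 1@1, Item 4@1, Item 2@2, Item 3@1) gives peak 9: h1:9  h2:5  h3:5  h4:2  h5:0  h6:0  h7:0.
Shift Item 4→2, Item 3→3.
Schedule Item 1@1, Item 4@2, Item 2@2, Item 3@3: h1:3  h2:5  h3:5  h4:5  h5:3  h6:0  h7:0 — peak 5.

5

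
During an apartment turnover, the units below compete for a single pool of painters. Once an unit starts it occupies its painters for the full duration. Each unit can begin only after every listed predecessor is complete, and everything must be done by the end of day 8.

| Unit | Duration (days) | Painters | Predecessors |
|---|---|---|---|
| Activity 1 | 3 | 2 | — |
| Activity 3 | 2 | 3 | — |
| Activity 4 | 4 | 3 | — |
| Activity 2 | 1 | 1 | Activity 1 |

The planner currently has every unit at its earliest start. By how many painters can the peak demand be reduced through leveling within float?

Early-start peak: d1:8  d2:8  d3:5  d4:4  d5:0  d6:0  d7:0  d8:0 ⇒ 8.
Leveled (Activity 1@1, Activity 3@1, Activity 4@3, Activity 2@4): d1:5  d2:5  d3:5  d4:4  d5:3  d6:3  d7:0  d8:0 ⇒ 5.
Reduction 8 − 5 = 3.

3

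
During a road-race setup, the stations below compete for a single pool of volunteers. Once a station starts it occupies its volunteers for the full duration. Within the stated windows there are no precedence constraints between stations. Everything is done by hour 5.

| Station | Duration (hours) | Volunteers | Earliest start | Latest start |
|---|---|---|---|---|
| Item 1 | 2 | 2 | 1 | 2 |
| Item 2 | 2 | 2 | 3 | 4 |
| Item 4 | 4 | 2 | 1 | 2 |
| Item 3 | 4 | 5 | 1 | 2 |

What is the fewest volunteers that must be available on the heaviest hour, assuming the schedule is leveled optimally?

Schedule Item 1@1, Item 2@3, Item 4@1, Item 3@1: h1:9  h2:9  h3:9  h4:9  h5:0 — peak 9.
No arrangement of the 16 feasible schedules does better.

9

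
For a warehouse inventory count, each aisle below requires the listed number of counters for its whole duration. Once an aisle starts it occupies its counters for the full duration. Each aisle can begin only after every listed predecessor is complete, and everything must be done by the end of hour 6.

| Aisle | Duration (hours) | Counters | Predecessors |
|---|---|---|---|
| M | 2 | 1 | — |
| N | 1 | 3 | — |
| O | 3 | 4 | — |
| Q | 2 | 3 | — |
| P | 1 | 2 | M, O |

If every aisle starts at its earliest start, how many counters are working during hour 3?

4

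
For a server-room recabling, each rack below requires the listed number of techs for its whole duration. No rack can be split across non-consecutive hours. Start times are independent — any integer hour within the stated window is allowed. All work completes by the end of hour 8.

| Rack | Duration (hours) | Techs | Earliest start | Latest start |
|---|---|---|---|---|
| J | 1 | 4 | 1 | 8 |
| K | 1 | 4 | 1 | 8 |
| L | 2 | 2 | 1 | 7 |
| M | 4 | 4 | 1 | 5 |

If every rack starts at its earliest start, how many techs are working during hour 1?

14

At early start, hour 1 has: J, K, L, M.
Demand: 4 + 4 + 2 + 4 = 14.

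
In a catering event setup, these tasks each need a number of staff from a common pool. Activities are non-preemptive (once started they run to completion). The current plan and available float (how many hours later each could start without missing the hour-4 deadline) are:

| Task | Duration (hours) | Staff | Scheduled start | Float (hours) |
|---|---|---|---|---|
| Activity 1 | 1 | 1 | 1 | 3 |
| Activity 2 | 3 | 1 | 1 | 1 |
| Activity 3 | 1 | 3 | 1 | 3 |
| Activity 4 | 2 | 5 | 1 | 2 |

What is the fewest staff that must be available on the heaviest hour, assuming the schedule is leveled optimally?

Early-start (Activity 1@1, Activity 2@1, Activity 3@1, Activity 4@1) gives peak 10: h1:10  h2:6  h3:1  h4:0.
Shift Activity 4→2.
Schedule Activity 1@1, Activity 2@1, Activity 3@1, Activity 4@2: h1:5  h2:6  h3:6  h4:0 — peak 6.

6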